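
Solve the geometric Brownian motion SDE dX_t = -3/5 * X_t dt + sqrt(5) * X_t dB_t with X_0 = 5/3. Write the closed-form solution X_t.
X_t = 5/3 * exp((-31/10) * t + (sqrt(5)) * B_t)

For GBM dX = mu X dt + sigma X dB with X_0 = x_0, apply Itô to Y = log X: dY = (mu - sigma^2/2) dt + sigma dB, so Y_t = log(x_0) + (mu - sigma^2/2) t + sigma B_t and hence X_t = x_0 * exp((mu - sigma^2/2) t + sigma B_t).
With mu = -3/5, sigma = sqrt(5), x_0 = 5/3, this gives:
  X_t = 5/3 * exp((-31/10) * t + (sqrt(5)) * B_t).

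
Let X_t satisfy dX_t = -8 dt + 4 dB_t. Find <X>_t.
<X>_t = 16*t

For an Itô process dX_t = a(t) dt + b(t) dB_t, the quadratic variation is <X>_t = int_0^t b(s)^2 ds (the drift term does not contribute). Here b(s) = 4, so
  b(s)^2 = 16.
Integrating from 0 to t:
  <X>_t = int_0^t (16) ds = 16*t.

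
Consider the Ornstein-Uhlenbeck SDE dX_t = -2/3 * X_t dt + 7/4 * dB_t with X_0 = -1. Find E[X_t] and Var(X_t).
E[X_t] = -exp(-2*t/3); Var(X_t) = 147/64 - 147*exp(-4*t/3)/64

The OU SDE dX = -theta X dt + sigma dB admits the integrating factor exp(theta t): d(exp(theta t) X_t) = sigma exp(theta t) dB_t. Integrating from 0 to t:
  X_t = x_0 * exp(-theta t) + sigma * int_0^t exp(-theta (t-s)) dB_s.
The Itô integral has mean 0 and (by the Itô isometry) variance sigma^2 * int_0^t exp(-2 theta (t - s)) ds = sigma^2 * (1 - exp(-2 theta t)) / (2 theta).
With theta = 2/3, sigma = 7/4, x_0 = -1:
  E[X_t] = -1 * exp(-2/3 t) = -exp(-2*t/3)
  Var(X_t) = (7/4)^2 * (1 - exp(-2*2/3 t)) / (2 * 2/3) = 147/64 - 147*exp(-4*t/3)/64.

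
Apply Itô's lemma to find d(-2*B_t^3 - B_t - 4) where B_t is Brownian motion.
d(-2*B_t^3 - B_t - 4) = (-6*B_t) dt + (-6*B_t^2 - 1) dB_t

Itô's formula for f(B_t) gives d f(B_t) = f'(B_t) dB_t + (1/2) f''(B_t) dt. Compute derivatives of f(x) = -2*x^3 - x - 4:
  f'(x)  = -6*x^2 - 1
  f''(x) = -12*x
Substitute x = B_t and multiply the f'' term by 1/2:
  drift     = (1/2) * (-12*x) evaluated at B_t = -6*B_t
  diffusion = (-6*x^2 - 1) evaluated at B_t = -6*B_t^2 - 1
Therefore d(-2*B_t^3 - B_t - 4) = (-6*B_t) dt + (-6*B_t^2 - 1) dB_t.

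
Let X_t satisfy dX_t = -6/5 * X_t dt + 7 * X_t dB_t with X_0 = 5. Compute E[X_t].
E[X_t] = 5*exp(-6*t/5)

For GBM dX = mu X dt + sigma X dB with X_0 = x_0, apply Itô to Y = log X: dY = (mu - sigma^2/2) dt + sigma dB, so Y_t = log(x_0) + (mu - sigma^2/2) t + sigma B_t and hence X_t = x_0 * exp((mu - sigma^2/2) t + sigma B_t).
With mu = -6/5, sigma = 7, x_0 = 5, this gives:
  X_t = 5 * exp((-257/10) * t + (7) * B_t).
Since sigma*B_t ~ Normal(0, sigma^2 t), E[exp(sigma*B_t)] = exp(sigma^2 t / 2); so E[X_t] = x_0 * exp((mu - sigma^2/2) t) * exp(sigma^2 t / 2) = x_0 * exp(mu t) = 5*exp(-6*t/5).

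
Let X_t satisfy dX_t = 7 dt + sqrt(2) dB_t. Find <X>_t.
<X>_t = 2*t

For an Itô process dX_t = a(t) dt + b(t) dB_t, the quadratic variation is <X>_t = int_0^t b(s)^2 ds (the drift term does not contribute). Here b(s) = sqrt(2), so
  b(s)^2 = 2.
Integrating from 0 to t:
  <X>_t = int_0^t (2) ds = 2*t.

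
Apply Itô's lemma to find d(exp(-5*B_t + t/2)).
d(exp(-5*B_t + t/2)) = (13*exp(-5*B_t + t/2)) dt + (-5*exp(-5*B_t + t/2)) dB_t

Itô's formula for f(t, x): d f(t, B_t) = (f_t + (1/2) f_xx) dt + f_x dB_t. Compute partials of f(t, x) = exp(t/2 - 5*x):
  f_t(t,x)  = exp(t/2 - 5*x)/2
  f_x(t,x)  = -5*exp(t/2 - 5*x)
  f_xx(t,x) = 25*exp(t/2 - 5*x)
Assemble drift = f_t + (1/2) f_xx = 13*exp(t/2 - 5*x) and diffusion = f_x = -5*exp(t/2 - 5*x). Substituting x = B_t:
  d(exp(-5*B_t + t/2)) = (13*exp(-5*B_t + t/2)) dt + (-5*exp(-5*B_t + t/2)) dB_t.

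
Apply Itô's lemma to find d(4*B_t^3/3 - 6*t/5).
d(4*B_t^3/3 - 6*t/5) = (4*B_t - 6/5) dt + (4*B_t^2) dB_t

Itô's formula for f(t, x): d f(t, B_t) = (f_t + (1/2) f_xx) dt + f_x dB_t. Compute partials of f(t, x) = -6*t/5 + 4*x^3/3:
  f_t(t,x)  = -6/5
  f_x(t,x)  = 4*x^2
  f_xx(t,x) = 8*x
Assemble drift = f_t + (1/2) f_xx = 4*x - 6/5 and diffusion = f_x = 4*x^2. Substituting x = B_t:
  d(4*B_t^3/3 - 6*t/5) = (4*B_t - 6/5) dt + (4*B_t^2) dB_t.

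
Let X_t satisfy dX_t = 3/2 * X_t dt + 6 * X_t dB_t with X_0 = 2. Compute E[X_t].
E[X_t] = 2*exp(3*t/2)

For GBM dX = mu X dt + sigma X dB with X_0 = x_0, apply Itô to Y = log X: dY = (mu - sigma^2/2) dt + sigma dB, so Y_t = log(x_0) + (mu - sigma^2/2) t + sigma B_t and hence X_t = x_0 * exp((mu - sigma^2/2) t + sigma B_t).
With mu = 3/2, sigma = 6, x_0 = 2, this gives:
  X_t = 2 * exp((-33/2) * t + (6) * B_t).
Since sigma*B_t ~ Normal(0, sigma^2 t), E[exp(sigma*B_t)] = exp(sigma^2 t / 2); so E[X_t] = x_0 * exp((mu - sigma^2/2) t) * exp(sigma^2 t / 2) = x_0 * exp(mu t) = 2*exp(3*t/2).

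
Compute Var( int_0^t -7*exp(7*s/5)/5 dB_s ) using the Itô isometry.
Var = 7*exp(14*t/5)/10 - 7/10

The Itô integral of a deterministic integrand f(s) has mean 0 because each increment f(s) * (B_{s+ds} - B_s) has mean 0. By the Itô isometry:
  Var( int_0^t f(s) dB_s ) = E[ (int_0^t f(s) dB_s)^2 ] = int_0^t f(s)^2 ds.
Here f(s) = -7*exp(7*s/5)/5, so f(s)^2 = 49*exp(14*s/5)/25. Integrate:
  int_0^t (49*exp(14*s/5)/25) ds = 7*exp(14*t/5)/10 - 7/10.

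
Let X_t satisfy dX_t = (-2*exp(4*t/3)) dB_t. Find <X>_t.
<X>_t = 3*exp(8*t/3)/2 - 3/2

For an Itô process dX_t = a(t) dt + b(t) dB_t, the quadratic variation is <X>_t = int_0^t b(s)^2 ds (the drift term does not contribute). Here b(s) = -2*exp(4*s/3), so
  b(s)^2 = 4*exp(8*s/3).
Integrating from 0 to t:
  <X>_t = int_0^t (4*exp(8*s/3)) ds = 3*exp(8*t/3)/2 - 3/2.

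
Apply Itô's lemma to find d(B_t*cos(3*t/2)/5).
d(B_t*cos(3*t/2)/5) = (-3*B_t*sin(3*t/2)/10) dt + (cos(3*t/2)/5) dB_t

Itô's formula for f(t, x): d f(t, B_t) = (f_t + (1/2) f_xx) dt + f_x dB_t. Compute partials of f(t, x) = x*cos(3*t/2)/5:
  f_t(t,x)  = -3*x*sin(3*t/2)/10
  f_x(t,x)  = cos(3*t/2)/5
  f_xx(t,x) = 0
Assemble drift = f_t + (1/2) f_xx = -3*x*sin(3*t/2)/10 and diffusion = f_x = cos(3*t/2)/5. Substituting x = B_t:
  d(B_t*cos(3*t/2)/5) = (-3*B_t*sin(3*t/2)/10) dt + (cos(3*t/2)/5) dB_t.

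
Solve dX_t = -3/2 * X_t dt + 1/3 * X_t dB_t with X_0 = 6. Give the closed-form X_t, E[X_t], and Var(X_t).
X_t = 6 * exp((-14/9) t + (1/3) B_t); E[X_t] = 6*exp(-3*t/2); Var(X_t) = (36*exp(t/9) - 36)*exp(-3*t)

For GBM dX = mu X dt + sigma X dB with X_0 = x_0, apply Itô to Y = log X: dY = (mu - sigma^2/2) dt + sigma dB, so Y_t = log(x_0) + (mu - sigma^2/2) t + sigma B_t and hence X_t = x_0 * exp((mu - sigma^2/2) t + sigma B_t).
With mu = -3/2, sigma = 1/3, x_0 = 6, this gives:
  X_t = 6 * exp((-14/9) * t + (1/3) * B_t).
Since sigma*B_t ~ Normal(0, sigma^2 t), E[exp(sigma*B_t)] = exp(sigma^2 t / 2); so E[X_t] = x_0 * exp((mu - sigma^2/2) t) * exp(sigma^2 t / 2) = x_0 * exp(mu t) = 6*exp(-3*t/2).
Var(X_t) = E[X_t^2] - (E[X_t])^2 = x_0^2 * exp(2 mu t) * (exp(sigma^2 t) - 1) = (36*exp(t/9) - 36)*exp(-3*t).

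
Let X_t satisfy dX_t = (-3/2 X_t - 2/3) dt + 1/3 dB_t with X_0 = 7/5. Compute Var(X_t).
Var(X_t) = 1/27 - exp(-3*t)/27

The variance V(t) = Var(X_t) satisfies V'(t) = 2 a V(t) + c^2 with V(0) = 0 (drift coefficient is linear in X, diffusion is constant). With a = -3/2, c = 1/3, the solution is
  V(t) = (c^2 / (2 a)) * (exp(2 a t) - 1)
       = ((1/3)^2 / (2*(-3/2))) * (exp((-3) t) - 1)
       = 1/27 - exp(-3*t)/27.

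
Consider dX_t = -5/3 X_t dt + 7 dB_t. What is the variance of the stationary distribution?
lim Var(X_t) = 147/10

The OU SDE dX = -theta X dt + sigma dB admits the integrating factor exp(theta t): d(exp(theta t) X_t) = sigma exp(theta t) dB_t. Integrating from 0 to t gives X_t = x_0 * exp(-theta t) + sigma * int_0^t exp(-theta (t-s)) dB_s for any initial x_0. The Itô integral has variance (by the Itô isometry) sigma^2 * int_0^t exp(-2 theta (t - s)) ds = sigma^2 * (1 - exp(-2 theta t)) / (2 theta), independent of x_0.
With theta = 5/3, sigma = 7:
  Var(X_t) = (7)^2 * (1 - exp(-2*5/3 t)) / (2 * 5/3) = 147/10 - 147*exp(-10*t/3)/10.
As t -> infinity, exp(-2*5/3 t) -> 0, so the stationary variance is sigma^2 / (2 theta) = 147/10.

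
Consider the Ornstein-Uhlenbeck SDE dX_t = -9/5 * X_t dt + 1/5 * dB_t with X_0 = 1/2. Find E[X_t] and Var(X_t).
E[X_t] = exp(-9*t/5)/2; Var(X_t) = 1/90 - exp(-18*t/5)/90

The OU SDE dX = -theta X dt + sigma dB admits the integrating factor exp(theta t): d(exp(theta t) X_t) = sigma exp(theta t) dB_t. Integrating from 0 to t:
  X_t = x_0 * exp(-theta t) + sigma * int_0^t exp(-theta (t-s)) dB_s.
The Itô integral has mean 0 and (by the Itô isometry) variance sigma^2 * int_0^t exp(-2 theta (t - s)) ds = sigma^2 * (1 - exp(-2 theta t)) / (2 theta).
With theta = 9/5, sigma = 1/5, x_0 = 1/2:
  E[X_t] = 1/2 * exp(-9/5 t) = exp(-9*t/5)/2
  Var(X_t) = (1/5)^2 * (1 - exp(-2*9/5 t)) / (2 * 9/5) = 1/90 - exp(-18*t/5)/90.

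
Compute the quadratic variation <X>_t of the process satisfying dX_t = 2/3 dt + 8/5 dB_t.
<X>_t = 64*t/25

For an Itô process dX_t = a(t) dt + b(t) dB_t, the quadratic variation is <X>_t = int_0^t b(s)^2 ds (the drift term does not contribute). Here b(s) = 8/5, so
  b(s)^2 = 64/25.
Integrating from 0 to t:
  <X>_t = int_0^t (64/25) ds = 64*t/25.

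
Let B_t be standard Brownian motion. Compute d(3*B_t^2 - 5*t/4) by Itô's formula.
d(3*B_t^2 - 5*t/4) = (7/4) dt + (6*B_t) dB_t

Itô's formula for f(t, x): d f(t, B_t) = (f_t + (1/2) f_xx) dt + f_x dB_t. Compute partials of f(t, x) = -5*t/4 + 3*x^2:
  f_t(t,x)  = -5/4
  f_x(t,x)  = 6*x
  f_xx(t,x) = 6
Assemble drift = f_t + (1/2) f_xx = 7/4 and diffusion = f_x = 6*x. Substituting x = B_t:
  d(3*B_t^2 - 5*t/4) = (7/4) dt + (6*B_t) dB_t.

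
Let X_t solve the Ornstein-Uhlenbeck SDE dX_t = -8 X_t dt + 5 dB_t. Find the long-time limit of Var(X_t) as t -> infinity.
lim Var(X_t) = 25/16

The OU SDE dX = -theta X dt + sigma dB admits the integrating factor exp(theta t): d(exp(theta t) X_t) = sigma exp(theta t) dB_t. Integrating from 0 to t gives X_t = x_0 * exp(-theta t) + sigma * int_0^t exp(-theta (t-s)) dB_s for any initial x_0. The Itô integral has variance (by the Itô isometry) sigma^2 * int_0^t exp(-2 theta (t - s)) ds = sigma^2 * (1 - exp(-2 theta t)) / (2 theta), independent of x_0.
With theta = 8, sigma = 5:
  Var(X_t) = (5)^2 * (1 - exp(-2*8 t)) / (2 * 8) = 25/16 - 25*exp(-16*t)/16.
As t -> infinity, exp(-2*8 t) -> 0, so the stationary variance is sigma^2 / (2 theta) = 25/16.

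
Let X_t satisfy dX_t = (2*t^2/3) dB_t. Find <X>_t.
<X>_t = 4*t^5/45

For an Itô process dX_t = a(t) dt + b(t) dB_t, the quadratic variation is <X>_t = int_0^t b(s)^2 ds (the drift term does not contribute). Here b(s) = 2*s^2/3, so
  b(s)^2 = 4*s^4/9.
Integrating from 0 to t:
  <X>_t = int_0^t (4*s^4/9) ds = 4*t^5/45.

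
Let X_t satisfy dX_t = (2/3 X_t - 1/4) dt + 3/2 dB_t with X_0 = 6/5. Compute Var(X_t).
Var(X_t) = 27*exp(4*t/3)/16 - 27/16

The variance V(t) = Var(X_t) satisfies V'(t) = 2 a V(t) + c^2 with V(0) = 0 (drift coefficient is linear in X, diffusion is constant). With a = 2/3, c = 3/2, the solution is
  V(t) = (c^2 / (2 a)) * (exp(2 a t) - 1)
       = ((3/2)^2 / (2*(2/3))) * (exp((4/3) t) - 1)
       = 27*exp(4*t/3)/16 - 27/16.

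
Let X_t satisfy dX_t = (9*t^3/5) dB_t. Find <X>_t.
<X>_t = 81*t^7/175

For an Itô process dX_t = a(t) dt + b(t) dB_t, the quadratic variation is <X>_t = int_0^t b(s)^2 ds (the drift term does not contribute). Here b(s) = 9*s^3/5, so
  b(s)^2 = 81*s^6/25.
Integrating from 0 to t:
  <X>_t = int_0^t (81*s^6/25) ds = 81*t^7/175.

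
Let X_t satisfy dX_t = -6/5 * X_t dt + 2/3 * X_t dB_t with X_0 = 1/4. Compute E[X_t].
E[X_t] = exp(-6*t/5)/4

For GBM dX = mu X dt + sigma X dB with X_0 = x_0, apply Itô to Y = log X: dY = (mu - sigma^2/2) dt + sigma dB, so Y_t = log(x_0) + (mu - sigma^2/2) t + sigma B_t and hence X_t = x_0 * exp((mu - sigma^2/2) t + sigma B_t).
With mu = -6/5, sigma = 2/3, x_0 = 1/4, this gives:
  X_t = 1/4 * exp((-64/45) * t + (2/3) * B_t).
Since sigma*B_t ~ Normal(0, sigma^2 t), E[exp(sigma*B_t)] = exp(sigma^2 t / 2); so E[X_t] = x_0 * exp((mu - sigma^2/2) t) * exp(sigma^2 t / 2) = x_0 * exp(mu t) = exp(-6*t/5)/4.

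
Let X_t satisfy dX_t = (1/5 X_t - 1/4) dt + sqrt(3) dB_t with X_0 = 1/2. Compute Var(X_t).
Var(X_t) = 15*exp(2*t/5)/2 - 15/2

The variance V(t) = Var(X_t) satisfies V'(t) = 2 a V(t) + c^2 with V(0) = 0 (drift coefficient is linear in X, diffusion is constant). With a = 1/5, c = sqrt(3), the solution is
  V(t) = (c^2 / (2 a)) * (exp(2 a t) - 1)
       = (sqrt(3)^2 / (2*(1/5))) * (exp((2/5) t) - 1)
       = 15*exp(2*t/5)/2 - 15/2.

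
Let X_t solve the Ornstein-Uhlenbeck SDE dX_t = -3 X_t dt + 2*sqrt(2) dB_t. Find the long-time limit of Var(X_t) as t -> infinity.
lim Var(X_t) = 4/3

The OU SDE dX = -theta X dt + sigma dB admits the integrating factor exp(theta t): d(exp(theta t) X_t) = sigma exp(theta t) dB_t. Integrating from 0 to t gives X_t = x_0 * exp(-theta t) + sigma * int_0^t exp(-theta (t-s)) dB_s for any initial x_0. The Itô integral has variance (by the Itô isometry) sigma^2 * int_0^t exp(-2 theta (t - s)) ds = sigma^2 * (1 - exp(-2 theta t)) / (2 theta), independent of x_0.
With theta = 3, sigma = 2*sqrt(2):
  Var(X_t) = (2*sqrt(2))^2 * (1 - exp(-2*3 t)) / (2 * 3) = 4/3 - 4*exp(-6*t)/3.
As t -> infinity, exp(-2*3 t) -> 0, so the stationary variance is sigma^2 / (2 theta) = 4/3.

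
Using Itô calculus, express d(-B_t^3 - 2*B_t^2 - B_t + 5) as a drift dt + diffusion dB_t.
d(-B_t^3 - 2*B_t^2 - B_t + 5) = (-3*B_t - 2) dt + (-3*B_t^2 - 4*B_t - 1) dB_t

Itô's formula for f(B_t) gives d f(B_t) = f'(B_t) dB_t + (1/2) f''(B_t) dt. Compute derivatives of f(x) = -x^3 - 2*x^2 - x + 5:
  f'(x)  = -3*x^2 - 4*x - 1
  f''(x) = -6*x - 4
Substitute x = B_t and multiply the f'' term by 1/2:
  drift     = (1/2) * (-6*x - 4) evaluated at B_t = -3*B_t - 2
  diffusion = (-3*x^2 - 4*x - 1) evaluated at B_t = -3*B_t^2 - 4*B_t - 1
Therefore d(-B_t^3 - 2*B_t^2 - B_t + 5) = (-3*B_t - 2) dt + (-3*B_t^2 - 4*B_t - 1) dB_t.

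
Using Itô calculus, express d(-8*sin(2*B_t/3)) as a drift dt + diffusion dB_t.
d(-8*sin(2*B_t/3)) = (16*sin(2*B_t/3)/9) dt + (-16*cos(2*B_t/3)/3) dB_t

Itô's formula for f(B_t) gives d f(B_t) = f'(B_t) dB_t + (1/2) f''(B_t) dt. Compute derivatives of f(x) = -8*sin(2*x/3):
  f'(x)  = -16*cos(2*x/3)/3
  f''(x) = 32*sin(2*x/3)/9
Substitute x = B_t and multiply the f'' term by 1/2:
  drift     = (1/2) * (32*sin(2*x/3)/9) evaluated at B_t = 16*sin(2*B_t/3)/9
  diffusion = (-16*cos(2*x/3)/3) evaluated at B_t = -16*cos(2*B_t/3)/3
Therefore d(-8*sin(2*B_t/3)) = (16*sin(2*B_t/3)/9) dt + (-16*cos(2*B_t/3)/3) dB_t.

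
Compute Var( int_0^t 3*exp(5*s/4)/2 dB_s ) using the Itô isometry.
Var = 9*exp(5*t/2)/10 - 9/10

The Itô integral of a deterministic integrand f(s) has mean 0 because each increment f(s) * (B_{s+ds} - B_s) has mean 0. By the Itô isometry:
  Var( int_0^t f(s) dB_s ) = E[ (int_0^t f(s) dB_s)^2 ] = int_0^t f(s)^2 ds.
Here f(s) = 3*exp(5*s/4)/2, so f(s)^2 = 9*exp(5*s/2)/4. Integrate:
  int_0^t (9*exp(5*s/2)/4) ds = 9*exp(5*t/2)/10 - 9/10.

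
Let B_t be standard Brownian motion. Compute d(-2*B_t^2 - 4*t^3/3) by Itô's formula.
d(-2*B_t^2 - 4*t^3/3) = (-4*t^2 - 2) dt + (-4*B_t) dB_t

Itô's formula for f(t, x): d f(t, B_t) = (f_t + (1/2) f_xx) dt + f_x dB_t. Compute partials of f(t, x) = -4*t^3/3 - 2*x^2:
  f_t(t,x)  = -4*t^2
  f_x(t,x)  = -4*x
  f_xx(t,x) = -4
Assemble drift = f_t + (1/2) f_xx = -4*t^2 - 2 and diffusion = f_x = -4*x. Substituting x = B_t:
  d(-2*B_t^2 - 4*t^3/3) = (-4*t^2 - 2) dt + (-4*B_t) dB_t.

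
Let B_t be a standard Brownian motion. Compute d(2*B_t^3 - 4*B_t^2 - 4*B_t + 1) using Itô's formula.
d(2*B_t^3 - 4*B_t^2 - 4*B_t + 1) = (6*B_t - 4) dt + (6*B_t^2 - 8*B_t - 4) dB_t

Itô's formula for f(B_t) gives d f(B_t) = f'(B_t) dB_t + (1/2) f''(B_t) dt. Compute derivatives of f(x) = 2*x^3 - 4*x^2 - 4*x + 1:
  f'(x)  = 6*x^2 - 8*x - 4
  f''(x) = 12*x - 8
Substitute x = B_t and multiply the f'' term by 1/2:
  drift     = (1/2) * (12*x - 8) evaluated at B_t = 6*B_t - 4
  diffusion = (6*x^2 - 8*x - 4) evaluated at B_t = 6*B_t^2 - 8*B_t - 4
Therefore d(2*B_t^3 - 4*B_t^2 - 4*B_t + 1) = (6*B_t - 4) dt + (6*B_t^2 - 8*B_t - 4) dB_t.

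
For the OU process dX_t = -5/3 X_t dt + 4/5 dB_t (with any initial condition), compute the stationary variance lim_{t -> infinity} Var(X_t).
lim Var(X_t) = 24/125

The OU SDE dX = -theta X dt + sigma dB admits the integrating factor exp(theta t): d(exp(theta t) X_t) = sigma exp(theta t) dB_t. Integrating from 0 to t gives X_t = x_0 * exp(-theta t) + sigma * int_0^t exp(-theta (t-s)) dB_s for any initial x_0. The Itô integral has variance (by the Itô isometry) sigma^2 * int_0^t exp(-2 theta (t - s)) ds = sigma^2 * (1 - exp(-2 theta t)) / (2 theta), independent of x_0.
With theta = 5/3, sigma = 4/5:
  Var(X_t) = (4/5)^2 * (1 - exp(-2*5/3 t)) / (2 * 5/3) = 24/125 - 24*exp(-10*t/3)/125.
As t -> infinity, exp(-2*5/3 t) -> 0, so the stationary variance is sigma^2 / (2 theta) = 24/125.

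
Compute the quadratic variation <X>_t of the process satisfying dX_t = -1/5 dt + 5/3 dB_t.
<X>_t = 25*t/9

For an Itô process dX_t = a(t) dt + b(t) dB_t, the quadratic variation is <X>_t = int_0^t b(s)^2 ds (the drift term does not contribute). Here b(s) = 5/3, so
  b(s)^2 = 25/9.
Integrating from 0 to t:
  <X>_t = int_0^t (25/9) ds = 25*t/9.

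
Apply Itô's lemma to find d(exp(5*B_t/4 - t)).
d(exp(5*B_t/4 - t)) = (-7*exp(5*B_t/4 - t)/32) dt + (5*exp(5*B_t/4 - t)/4) dB_t

Itô's formula for f(t, x): d f(t, B_t) = (f_t + (1/2) f_xx) dt + f_x dB_t. Compute partials of f(t, x) = exp(-t + 5*x/4):
  f_t(t,x)  = -exp(-t + 5*x/4)
  f_x(t,x)  = 5*exp(-t + 5*x/4)/4
  f_xx(t,x) = 25*exp(-t + 5*x/4)/16
Assemble drift = f_t + (1/2) f_xx = -7*exp(-t + 5*x/4)/32 and diffusion = f_x = 5*exp(-t + 5*x/4)/4. Substituting x = B_t:
  d(exp(5*B_t/4 - t)) = (-7*exp(5*B_t/4 - t)/32) dt + (5*exp(5*B_t/4 - t)/4) dB_t.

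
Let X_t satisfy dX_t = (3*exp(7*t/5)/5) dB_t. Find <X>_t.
<X>_t = 9*exp(14*t/5)/70 - 9/70

For an Itô process dX_t = a(t) dt + b(t) dB_t, the quadratic variation is <X>_t = int_0^t b(s)^2 ds (the drift term does not contribute). Here b(s) = 3*exp(7*s/5)/5, so
  b(s)^2 = 9*exp(14*s/5)/25.
Integrating from 0 to t:
  <X>_t = int_0^t (9*exp(14*s/5)/25) ds = 9*exp(14*t/5)/70 - 9/70.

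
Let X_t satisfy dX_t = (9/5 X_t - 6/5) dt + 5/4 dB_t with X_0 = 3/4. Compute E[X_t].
E[X_t] = exp(9*t/5)/12 + 2/3

Taking expectations and using E[dB_t] = 0, the mean m(t) = E[X_t] satisfies the ODE m'(t) = a m(t) + b with m(0) = x_0. With a = 9/5, b = -6/5, x_0 = 3/4, the solution is
  m(t) = x_0 * exp(a t) + (b/a) * (exp(a t) - 1)
       = (3/4) * exp((9/5) t) + ((-6/5)/(9/5)) * (exp((9/5) t) - 1)
       = exp(9*t/5)/12 + 2/3.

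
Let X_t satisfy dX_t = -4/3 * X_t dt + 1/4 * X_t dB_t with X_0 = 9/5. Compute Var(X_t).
Var(X_t) = (81*exp(t/16) - 81)*exp(-8*t/3)/25

For GBM dX = mu X dt + sigma X dB with X_0 = x_0, apply Itô to Y = log X: dY = (mu - sigma^2/2) dt + sigma dB, so Y_t = log(x_0) + (mu - sigma^2/2) t + sigma B_t and hence X_t = x_0 * exp((mu - sigma^2/2) t + sigma B_t).
With mu = -4/3, sigma = 1/4, x_0 = 9/5, this gives:
  X_t = 9/5 * exp((-131/96) * t + (1/4) * B_t).
Since sigma*B_t ~ Normal(0, sigma^2 t), E[exp(sigma*B_t)] = exp(sigma^2 t / 2); so E[X_t] = x_0 * exp((mu - sigma^2/2) t) * exp(sigma^2 t / 2) = x_0 * exp(mu t) = 9*exp(-4*t/3)/5.
Var(X_t) = E[X_t^2] - (E[X_t])^2 = x_0^2 * exp(2 mu t) * (exp(sigma^2 t) - 1) = (81*exp(t/16) - 81)*exp(-8*t/3)/25.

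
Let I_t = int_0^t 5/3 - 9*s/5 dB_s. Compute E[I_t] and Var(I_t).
E[I_t] = 0; Var(I_t) = t*(243*t^2 - 675*t + 625)/225

The Itô integral of a deterministic integrand f(s) has mean 0 because each increment f(s) * (B_{s+ds} - B_s) has mean 0. By the Itô isometry:
  Var( int_0^t f(s) dB_s ) = E[ (int_0^t f(s) dB_s)^2 ] = int_0^t f(s)^2 ds.
Here f(s) = 5/3 - 9*s/5, so f(s)^2 = (27*s - 25)^2/225. Integrate:
  int_0^t ((27*s - 25)^2/225) ds = t*(243*t^2 - 675*t + 625)/225.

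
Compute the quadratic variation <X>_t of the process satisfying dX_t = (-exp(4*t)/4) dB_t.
<X>_t = exp(8*t)/128 - 1/128

For an Itô process dX_t = a(t) dt + b(t) dB_t, the quadratic variation is <X>_t = int_0^t b(s)^2 ds (the drift term does not contribute). Here b(s) = -exp(4*s)/4, so
  b(s)^2 = exp(8*s)/16.
Integrating from 0 to t:
  <X>_t = int_0^t (exp(8*s)/16) ds = exp(8*t)/128 - 1/128.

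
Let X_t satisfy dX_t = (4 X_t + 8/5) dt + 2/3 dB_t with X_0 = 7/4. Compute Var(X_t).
Var(X_t) = exp(8*t)/18 - 1/18

The variance V(t) = Var(X_t) satisfies V'(t) = 2 a V(t) + c^2 with V(0) = 0 (drift coefficient is linear in X, diffusion is constant). With a = 4, c = 2/3, the solution is
  V(t) = (c^2 / (2 a)) * (exp(2 a t) - 1)
       = ((2/3)^2 / (2*4)) * (exp(8 t) - 1)
       = exp(8*t)/18 - 1/18.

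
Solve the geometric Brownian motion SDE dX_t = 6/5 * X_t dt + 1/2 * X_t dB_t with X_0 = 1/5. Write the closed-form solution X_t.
X_t = 1/5 * exp((43/40) * t + (1/2) * B_t)

For GBM dX = mu X dt + sigma X dB with X_0 = x_0, apply Itô to Y = log X: dY = (mu - sigma^2/2) dt + sigma dB, so Y_t = log(x_0) + (mu - sigma^2/2) t + sigma B_t and hence X_t = x_0 * exp((mu - sigma^2/2) t + sigma B_t).
With mu = 6/5, sigma = 1/2, x_0 = 1/5, this gives:
  X_t = 1/5 * exp((43/40) * t + (1/2) * B_t).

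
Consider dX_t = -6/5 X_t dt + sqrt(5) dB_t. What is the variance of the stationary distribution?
lim Var(X_t) = 25/12

The OU SDE dX = -theta X dt + sigma dB admits the integrating factor exp(theta t): d(exp(theta t) X_t) = sigma exp(theta t) dB_t. Integrating from 0 to t gives X_t = x_0 * exp(-theta t) + sigma * int_0^t exp(-theta (t-s)) dB_s for any initial x_0. The Itô integral has variance (by the Itô isometry) sigma^2 * int_0^t exp(-2 theta (t - s)) ds = sigma^2 * (1 - exp(-2 theta t)) / (2 theta), independent of x_0.
With theta = 6/5, sigma = sqrt(5):
  Var(X_t) = (sqrt(5))^2 * (1 - exp(-2*6/5 t)) / (2 * 6/5) = 25/12 - 25*exp(-12*t/5)/12.
As t -> infinity, exp(-2*6/5 t) -> 0, so the stationary variance is sigma^2 / (2 theta) = 25/12.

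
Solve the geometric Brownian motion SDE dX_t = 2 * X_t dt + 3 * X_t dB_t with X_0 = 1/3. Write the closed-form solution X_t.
X_t = 1/3 * exp((-5/2) * t + (3) * B_t)

For GBM dX = mu X dt + sigma X dB with X_0 = x_0, apply Itô to Y = log X: dY = (mu - sigma^2/2) dt + sigma dB, so Y_t = log(x_0) + (mu - sigma^2/2) t + sigma B_t and hence X_t = x_0 * exp((mu - sigma^2/2) t + sigma B_t).
With mu = 2, sigma = 3, x_0 = 1/3, this gives:
  X_t = 1/3 * exp((-5/2) * t + (3) * B_t).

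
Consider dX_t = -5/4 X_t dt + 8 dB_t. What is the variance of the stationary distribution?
lim Var(X_t) = 128/5

The OU SDE dX = -theta X dt + sigma dB admits the integrating factor exp(theta t): d(exp(theta t) X_t) = sigma exp(theta t) dB_t. Integrating from 0 to t gives X_t = x_0 * exp(-theta t) + sigma * int_0^t exp(-theta (t-s)) dB_s for any initial x_0. The Itô integral has variance (by the Itô isometry) sigma^2 * int_0^t exp(-2 theta (t - s)) ds = sigma^2 * (1 - exp(-2 theta t)) / (2 theta), independent of x_0.
With theta = 5/4, sigma = 8:
  Var(X_t) = (8)^2 * (1 - exp(-2*5/4 t)) / (2 * 5/4) = 128/5 - 128*exp(-5*t/2)/5.
As t -> infinity, exp(-2*5/4 t) -> 0, so the stationary variance is sigma^2 / (2 theta) = 128/5.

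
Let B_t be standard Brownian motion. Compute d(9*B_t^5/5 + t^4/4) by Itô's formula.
d(9*B_t^5/5 + t^4/4) = (18*B_t^3 + t^3) dt + (9*B_t^4) dB_t

Itô's formula for f(t, x): d f(t, B_t) = (f_t + (1/2) f_xx) dt + f_x dB_t. Compute partials of f(t, x) = t^4/4 + 9*x^5/5:
  f_t(t,x)  = t^3
  f_x(t,x)  = 9*x^4
  f_xx(t,x) = 36*x^3
Assemble drift = f_t + (1/2) f_xx = t^3 + 18*x^3 and diffusion = f_x = 9*x^4. Substituting x = B_t:
  d(9*B_t^5/5 + t^4/4) = (18*B_t^3 + t^3) dt + (9*B_t^4) dB_t.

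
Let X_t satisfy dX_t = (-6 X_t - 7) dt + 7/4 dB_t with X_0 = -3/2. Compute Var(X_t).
Var(X_t) = 49/192 - 49*exp(-12*t)/192

The variance V(t) = Var(X_t) satisfies V'(t) = 2 a V(t) + c^2 with V(0) = 0 (drift coefficient is linear in X, diffusion is constant). With a = -6, c = 7/4, the solution is
  V(t) = (c^2 / (2 a)) * (exp(2 a t) - 1)
       = ((7/4)^2 / (2*(-6))) * (exp((-12) t) - 1)
       = 49/192 - 49*exp(-12*t)/192.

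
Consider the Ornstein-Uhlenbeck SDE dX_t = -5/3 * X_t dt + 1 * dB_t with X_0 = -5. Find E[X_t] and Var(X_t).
E[X_t] = -5*exp(-5*t/3); Var(X_t) = 3/10 - 3*exp(-10*t/3)/10

The OU SDE dX = -theta X dt + sigma dB admits the integrating factor exp(theta t): d(exp(theta t) X_t) = sigma exp(theta t) dB_t. Integrating from 0 to t:
  X_t = x_0 * exp(-theta t) + sigma * int_0^t exp(-theta (t-s)) dB_s.
The Itô integral has mean 0 and (by the Itô isometry) variance sigma^2 * int_0^t exp(-2 theta (t - s)) ds = sigma^2 * (1 - exp(-2 theta t)) / (2 theta).
With theta = 5/3, sigma = 1, x_0 = -5:
  E[X_t] = -5 * exp(-5/3 t) = -5*exp(-5*t/3)
  Var(X_t) = (1)^2 * (1 - exp(-2*5/3 t)) / (2 * 5/3) = 3/10 - 3*exp(-10*t/3)/10.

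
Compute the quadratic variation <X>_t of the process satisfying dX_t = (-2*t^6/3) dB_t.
<X>_t = 4*t^13/117

For an Itô process dX_t = a(t) dt + b(t) dB_t, the quadratic variation is <X>_t = int_0^t b(s)^2 ds (the drift term does not contribute). Here b(s) = -2*s^6/3, so
  b(s)^2 = 4*s^12/9.
Integrating from 0 to t:
  <X>_t = int_0^t (4*s^12/9) ds = 4*t^13/117.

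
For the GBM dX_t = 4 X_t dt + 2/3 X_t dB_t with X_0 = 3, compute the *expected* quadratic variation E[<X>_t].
E[<X>_t] = 9*exp(76*t/9)/19 - 9/19

<X>_t = int_0^t ((2/3) * X_s)^2 ds. Taking expectation inside the integral: E[<X>_t] = (2/3)^2 * int_0^t E[X_s^2] ds. For GBM, E[X_s^2] = x_0^2 * exp((2 mu + sigma^2) s). Integrating:
  E[<X>_t] = (2/3)^2 * 3^2 * (exp((2*4 + (2/3)^2) t) - 1) / (2*4 + (2/3)^2)
           = (2/3)^2 * 3^2 * (exp((76/9) t) - 1) / (76/9) = 9*exp(76*t/9)/19 - 9/19.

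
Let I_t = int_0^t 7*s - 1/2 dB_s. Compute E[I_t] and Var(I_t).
E[I_t] = 0; Var(I_t) = t*(196*t^2 - 42*t + 3)/12

The Itô integral of a deterministic integrand f(s) has mean 0 because each increment f(s) * (B_{s+ds} - B_s) has mean 0. By the Itô isometry:
  Var( int_0^t f(s) dB_s ) = E[ (int_0^t f(s) dB_s)^2 ] = int_0^t f(s)^2 ds.
Here f(s) = 7*s - 1/2, so f(s)^2 = (14*s - 1)^2/4. Integrate:
  int_0^t ((14*s - 1)^2/4) ds = t*(196*t^2 - 42*t + 3)/12.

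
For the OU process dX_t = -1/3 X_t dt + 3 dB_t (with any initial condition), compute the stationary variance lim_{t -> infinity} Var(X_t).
lim Var(X_t) = 27/2

The OU SDE dX = -theta X dt + sigma dB admits the integrating factor exp(theta t): d(exp(theta t) X_t) = sigma exp(theta t) dB_t. Integrating from 0 to t gives X_t = x_0 * exp(-theta t) + sigma * int_0^t exp(-theta (t-s)) dB_s for any initial x_0. The Itô integral has variance (by the Itô isometry) sigma^2 * int_0^t exp(-2 theta (t - s)) ds = sigma^2 * (1 - exp(-2 theta t)) / (2 theta), independent of x_0.
With theta = 1/3, sigma = 3:
  Var(X_t) = (3)^2 * (1 - exp(-2*1/3 t)) / (2 * 1/3) = 27/2 - 27*exp(-2*t/3)/2.
As t -> infinity, exp(-2*1/3 t) -> 0, so the stationary variance is sigma^2 / (2 theta) = 27/2.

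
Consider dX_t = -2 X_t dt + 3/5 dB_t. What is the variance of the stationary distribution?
lim Var(X_t) = 9/100

The OU SDE dX = -theta X dt + sigma dB admits the integrating factor exp(theta t): d(exp(theta t) X_t) = sigma exp(theta t) dB_t. Integrating from 0 to t gives X_t = x_0 * exp(-theta t) + sigma * int_0^t exp(-theta (t-s)) dB_s for any initial x_0. The Itô integral has variance (by the Itô isometry) sigma^2 * int_0^t exp(-2 theta (t - s)) ds = sigma^2 * (1 - exp(-2 theta t)) / (2 theta), independent of x_0.
With theta = 2, sigma = 3/5:
  Var(X_t) = (3/5)^2 * (1 - exp(-2*2 t)) / (2 * 2) = 9/100 - 9*exp(-4*t)/100.
As t -> infinity, exp(-2*2 t) -> 0, so the stationary variance is sigma^2 / (2 theta) = 9/100.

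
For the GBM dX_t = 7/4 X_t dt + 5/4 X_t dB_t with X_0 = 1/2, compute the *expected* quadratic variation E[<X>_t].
E[<X>_t] = 25*exp(81*t/16)/324 - 25/324

<X>_t = int_0^t ((5/4) * X_s)^2 ds. Taking expectation inside the integral: E[<X>_t] = (5/4)^2 * int_0^t E[X_s^2] ds. For GBM, E[X_s^2] = x_0^2 * exp((2 mu + sigma^2) s). Integrating:
  E[<X>_t] = (5/4)^2 * (1/2)^2 * (exp((2*(7/4) + (5/4)^2) t) - 1) / (2*(7/4) + (5/4)^2)
           = (5/4)^2 * (1/2)^2 * (exp((81/16) t) - 1) / (81/16) = 25*exp(81*t/16)/324 - 25/324.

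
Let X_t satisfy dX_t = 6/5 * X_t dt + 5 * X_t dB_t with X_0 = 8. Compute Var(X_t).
Var(X_t) = 64*(exp(25*t) - 1)*exp(12*t/5)

For GBM dX = mu X dt + sigma X dB with X_0 = x_0, apply Itô to Y = log X: dY = (mu - sigma^2/2) dt + sigma dB, so Y_t = log(x_0) + (mu - sigma^2/2) t + sigma B_t and hence X_t = x_0 * exp((mu - sigma^2/2) t + sigma B_t).
With mu = 6/5, sigma = 5, x_0 = 8, this gives:
  X_t = 8 * exp((-113/10) * t + (5) * B_t).
Since sigma*B_t ~ Normal(0, sigma^2 t), E[exp(sigma*B_t)] = exp(sigma^2 t / 2); so E[X_t] = x_0 * exp((mu - sigma^2/2) t) * exp(sigma^2 t / 2) = x_0 * exp(mu t) = 8*exp(6*t/5).
Var(X_t) = E[X_t^2] - (E[X_t])^2 = x_0^2 * exp(2 mu t) * (exp(sigma^2 t) - 1) = 64*(exp(25*t) - 1)*exp(12*t/5).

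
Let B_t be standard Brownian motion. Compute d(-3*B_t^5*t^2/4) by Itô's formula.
d(-3*B_t^5*t^2/4) = (3*B_t^3*t*(-B_t^2 - 5*t)/2) dt + (-15*B_t^4*t^2/4) dB_t

Itô's formula for f(t, x): d f(t, B_t) = (f_t + (1/2) f_xx) dt + f_x dB_t. Compute partials of f(t, x) = -3*t^2*x^5/4:
  f_t(t,x)  = -3*t*x^5/2
  f_x(t,x)  = -15*t^2*x^4/4
  f_xx(t,x) = -15*t^2*x^3
Assemble drift = f_t + (1/2) f_xx = 3*t*x^3*(-5*t - x^2)/2 and diffusion = f_x = -15*t^2*x^4/4. Substituting x = B_t:
  d(-3*B_t^5*t^2/4) = (3*B_t^3*t*(-B_t^2 - 5*t)/2) dt + (-15*B_t^4*t^2/4) dB_t.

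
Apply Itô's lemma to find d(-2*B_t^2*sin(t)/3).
d(-2*B_t^2*sin(t)/3) = (-2*B_t^2*cos(t)/3 - 2*sin(t)/3) dt + (-4*B_t*sin(t)/3) dB_t

Itô's formula for f(t, x): d f(t, B_t) = (f_t + (1/2) f_xx) dt + f_x dB_t. Compute partials of f(t, x) = -2*x^2*sin(t)/3:
  f_t(t,x)  = -2*x^2*cos(t)/3
  f_x(t,x)  = -4*x*sin(t)/3
  f_xx(t,x) = -4*sin(t)/3
Assemble drift = f_t + (1/2) f_xx = -2*x^2*cos(t)/3 - 2*sin(t)/3 and diffusion = f_x = -4*x*sin(t)/3. Substituting x = B_t:
  d(-2*B_t^2*sin(t)/3) = (-2*B_t^2*cos(t)/3 - 2*sin(t)/3) dt + (-4*B_t*sin(t)/3) dB_t.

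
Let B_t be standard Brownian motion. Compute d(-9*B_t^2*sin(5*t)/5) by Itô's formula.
d(-9*B_t^2*sin(5*t)/5) = (-9*B_t^2*cos(5*t) - 9*sin(5*t)/5) dt + (-18*B_t*sin(5*t)/5) dB_t

Itô's formula for f(t, x): d f(t, B_t) = (f_t + (1/2) f_xx) dt + f_x dB_t. Compute partials of f(t, x) = -9*x^2*sin(5*t)/5:
  f_t(t,x)  = -9*x^2*cos(5*t)
  f_x(t,x)  = -18*x*sin(5*t)/5
  f_xx(t,x) = -18*sin(5*t)/5
Assemble drift = f_t + (1/2) f_xx = -9*x^2*cos(5*t) - 9*sin(5*t)/5 and diffusion = f_x = -18*x*sin(5*t)/5. Substituting x = B_t:
  d(-9*B_t^2*sin(5*t)/5) = (-9*B_t^2*cos(5*t) - 9*sin(5*t)/5) dt + (-18*B_t*sin(5*t)/5) dB_t.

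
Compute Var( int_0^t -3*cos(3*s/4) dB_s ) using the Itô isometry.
Var = 9*t/2 + 3*sin(3*t/2)

The Itô integral of a deterministic integrand f(s) has mean 0 because each increment f(s) * (B_{s+ds} - B_s) has mean 0. By the Itô isometry:
  Var( int_0^t f(s) dB_s ) = E[ (int_0^t f(s) dB_s)^2 ] = int_0^t f(s)^2 ds.
Here f(s) = -3*cos(3*s/4), so f(s)^2 = 9*cos(3*s/4)^2. Integrate:
  int_0^t (9*cos(3*s/4)^2) ds = 9*t/2 + 3*sin(3*t/2).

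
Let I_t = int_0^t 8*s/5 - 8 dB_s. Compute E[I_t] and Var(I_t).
E[I_t] = 0; Var(I_t) = 64*t*(t^2 - 15*t + 75)/75

The Itô integral of a deterministic integrand f(s) has mean 0 because each increment f(s) * (B_{s+ds} - B_s) has mean 0. By the Itô isometry:
  Var( int_0^t f(s) dB_s ) = E[ (int_0^t f(s) dB_s)^2 ] = int_0^t f(s)^2 ds.
Here f(s) = 8*s/5 - 8, so f(s)^2 = 64*(s - 5)^2/25. Integrate:
  int_0^t (64*(s - 5)^2/25) ds = 64*t*(t^2 - 15*t + 75)/75.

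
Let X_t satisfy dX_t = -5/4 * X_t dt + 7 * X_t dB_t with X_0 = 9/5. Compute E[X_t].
E[X_t] = 9*exp(-5*t/4)/5

For GBM dX = mu X dt + sigma X dB with X_0 = x_0, apply Itô to Y = log X: dY = (mu - sigma^2/2) dt + sigma dB, so Y_t = log(x_0) + (mu - sigma^2/2) t + sigma B_t and hence X_t = x_0 * exp((mu - sigma^2/2) t + sigma B_t).
With mu = -5/4, sigma = 7, x_0 = 9/5, this gives:
  X_t = 9/5 * exp((-103/4) * t + (7) * B_t).
Since sigma*B_t ~ Normal(0, sigma^2 t), E[exp(sigma*B_t)] = exp(sigma^2 t / 2); so E[X_t] = x_0 * exp((mu - sigma^2/2) t) * exp(sigma^2 t / 2) = x_0 * exp(mu t) = 9*exp(-5*t/4)/5.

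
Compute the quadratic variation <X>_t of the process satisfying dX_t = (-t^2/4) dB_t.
<X>_t = t^5/80

For an Itô process dX_t = a(t) dt + b(t) dB_t, the quadratic variation is <X>_t = int_0^t b(s)^2 ds (the drift term does not contribute). Here b(s) = -s^2/4, so
  b(s)^2 = s^4/16.
Integrating from 0 to t:
  <X>_t = int_0^t (s^4/16) ds = t^5/80.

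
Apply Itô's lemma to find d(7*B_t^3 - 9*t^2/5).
d(7*B_t^3 - 9*t^2/5) = (21*B_t - 18*t/5) dt + (21*B_t^2) dB_t

Itô's formula for f(t, x): d f(t, B_t) = (f_t + (1/2) f_xx) dt + f_x dB_t. Compute partials of f(t, x) = -9*t^2/5 + 7*x^3:
  f_t(t,x)  = -18*t/5
  f_x(t,x)  = 21*x^2
  f_xx(t,x) = 42*x
Assemble drift = f_t + (1/2) f_xx = -18*t/5 + 21*x and diffusion = f_x = 21*x^2. Substituting x = B_t:
  d(7*B_t^3 - 9*t^2/5) = (21*B_t - 18*t/5) dt + (21*B_t^2) dB_t.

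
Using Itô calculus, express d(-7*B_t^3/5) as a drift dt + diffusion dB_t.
d(-7*B_t^3/5) = (-21*B_t/5) dt + (-21*B_t^2/5) dB_t

Itô's formula for f(B_t) gives d f(B_t) = f'(B_t) dB_t + (1/2) f''(B_t) dt. Compute derivatives of f(x) = -7*x^3/5:
  f'(x)  = -21*x^2/5
  f''(x) = -42*x/5
Substitute x = B_t and multiply the f'' term by 1/2:
  drift     = (1/2) * (-42*x/5) evaluated at B_t = -21*B_t/5
  diffusion = (-21*x^2/5) evaluated at B_t = -21*B_t^2/5
Therefore d(-7*B_t^3/5) = (-21*B_t/5) dt + (-21*B_t^2/5) dB_t.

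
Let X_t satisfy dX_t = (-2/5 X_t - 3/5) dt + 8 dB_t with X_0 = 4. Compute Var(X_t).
Var(X_t) = 80 - 80*exp(-4*t/5)

The variance V(t) = Var(X_t) satisfies V'(t) = 2 a V(t) + c^2 with V(0) = 0 (drift coefficient is linear in X, diffusion is constant). With a = -2/5, c = 8, the solution is
  V(t) = (c^2 / (2 a)) * (exp(2 a t) - 1)
       = (8^2 / (2*(-2/5))) * (exp((-4/5) t) - 1)
       = 80 - 80*exp(-4*t/5).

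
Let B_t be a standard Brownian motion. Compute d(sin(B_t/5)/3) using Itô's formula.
d(sin(B_t/5)/3) = (-sin(B_t/5)/150) dt + (cos(B_t/5)/15) dB_t

Itô's formula for f(B_t) gives d f(B_t) = f'(B_t) dB_t + (1/2) f''(B_t) dt. Compute derivatives of f(x) = sin(x/5)/3:
  f'(x)  = cos(x/5)/15
  f''(x) = -sin(x/5)/75
Substitute x = B_t and multiply the f'' term by 1/2:
  drift     = (1/2) * (-sin(x/5)/75) evaluated at B_t = -sin(B_t/5)/150
  diffusion = (cos(x/5)/15) evaluated at B_t = cos(B_t/5)/15
Therefore d(sin(B_t/5)/3) = (-sin(B_t/5)/150) dt + (cos(B_t/5)/15) dB_t.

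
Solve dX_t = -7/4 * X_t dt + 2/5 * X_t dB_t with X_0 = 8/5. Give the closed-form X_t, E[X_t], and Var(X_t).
X_t = 8/5 * exp((-183/100) t + (2/5) B_t); E[X_t] = 8*exp(-7*t/4)/5; Var(X_t) = (64*exp(4*t/25) - 64)*exp(-7*t/2)/25

For GBM dX = mu X dt + sigma X dB with X_0 = x_0, apply Itô to Y = log X: dY = (mu - sigma^2/2) dt + sigma dB, so Y_t = log(x_0) + (mu - sigma^2/2) t + sigma B_t and hence X_t = x_0 * exp((mu - sigma^2/2) t + sigma B_t).
With mu = -7/4, sigma = 2/5, x_0 = 8/5, this gives:
  X_t = 8/5 * exp((-183/100) * t + (2/5) * B_t).
Since sigma*B_t ~ Normal(0, sigma^2 t), E[exp(sigma*B_t)] = exp(sigma^2 t / 2); so E[X_t] = x_0 * exp((mu - sigma^2/2) t) * exp(sigma^2 t / 2) = x_0 * exp(mu t) = 8*exp(-7*t/4)/5.
Var(X_t) = E[X_t^2] - (E[X_t])^2 = x_0^2 * exp(2 mu t) * (exp(sigma^2 t) - 1) = (64*exp(4*t/25) - 64)*exp(-7*t/2)/25.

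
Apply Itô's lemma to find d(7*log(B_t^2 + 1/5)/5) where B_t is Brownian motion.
d(7*log(B_t^2 + 1/5)/5) = (7*(1 - 5*B_t^2)/(5*B_t^2 + 1)^2) dt + (14*B_t/(5*B_t^2 + 1)) dB_t

Itô's formula for f(B_t) gives d f(B_t) = f'(B_t) dB_t + (1/2) f''(B_t) dt. Compute derivatives of f(x) = 7*log(x^2 + 1/5)/5:
  f'(x)  = 14*x/(5*x^2 + 1)
  f''(x) = 14*(1 - 5*x^2)/(5*x^2 + 1)^2
Substitute x = B_t and multiply the f'' term by 1/2:
  drift     = (1/2) * (14*(1 - 5*x^2)/(5*x^2 + 1)^2) evaluated at B_t = 7*(1 - 5*B_t^2)/(5*B_t^2 + 1)^2
  diffusion = (14*x/(5*x^2 + 1)) evaluated at B_t = 14*B_t/(5*B_t^2 + 1)
Therefore d(7*log(B_t^2 + 1/5)/5) = (7*(1 - 5*B_t^2)/(5*B_t^2 + 1)^2) dt + (14*B_t/(5*B_t^2 + 1)) dB_t.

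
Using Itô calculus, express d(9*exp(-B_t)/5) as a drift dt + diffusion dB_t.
d(9*exp(-B_t)/5) = (9*exp(-B_t)/10) dt + (-9*exp(-B_t)/5) dB_t

Itô's formula for f(B_t) gives d f(B_t) = f'(B_t) dB_t + (1/2) f''(B_t) dt. Compute derivatives of f(x) = 9*exp(-x)/5:
  f'(x)  = -9*exp(-x)/5
  f''(x) = 9*exp(-x)/5
Substitute x = B_t and multiply the f'' term by 1/2:
  drift     = (1/2) * (9*exp(-x)/5) evaluated at B_t = 9*exp(-B_t)/10
  diffusion = (-9*exp(-x)/5) evaluated at B_t = -9*exp(-B_t)/5
Therefore d(9*exp(-B_t)/5) = (9*exp(-B_t)/10) dt + (-9*exp(-B_t)/5) dB_t.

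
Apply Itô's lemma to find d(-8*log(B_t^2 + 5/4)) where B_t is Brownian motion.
d(-8*log(B_t^2 + 5/4)) = (32*(4*B_t^2 - 5)/(4*B_t^2 + 5)^2) dt + (-64*B_t/(4*B_t^2 + 5)) dB_t

Itô's formula for f(B_t) gives d f(B_t) = f'(B_t) dB_t + (1/2) f''(B_t) dt. Compute derivatives of f(x) = -8*log(x^2 + 5/4):
  f'(x)  = -64*x/(4*x^2 + 5)
  f''(x) = 64*(4*x^2 - 5)/(4*x^2 + 5)^2
Substitute x = B_t and multiply the f'' term by 1/2:
  drift     = (1/2) * (64*(4*x^2 - 5)/(4*x^2 + 5)^2) evaluated at B_t = 32*(4*B_t^2 - 5)/(4*B_t^2 + 5)^2
  diffusion = (-64*x/(4*x^2 + 5)) evaluated at B_t = -64*B_t/(4*B_t^2 + 5)
Therefore d(-8*log(B_t^2 + 5/4)) = (32*(4*B_t^2 - 5)/(4*B_t^2 + 5)^2) dt + (-64*B_t/(4*B_t^2 + 5)) dB_t.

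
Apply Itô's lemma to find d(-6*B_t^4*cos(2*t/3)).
d(-6*B_t^4*cos(2*t/3)) = (4*B_t^2*(B_t^2*sin(2*t/3) - 9*cos(2*t/3))) dt + (-24*B_t^3*cos(2*t/3)) dB_t

Itô's formula for f(t, x): d f(t, B_t) = (f_t + (1/2) f_xx) dt + f_x dB_t. Compute partials of f(t, x) = -6*x^4*cos(2*t/3):
  f_t(t,x)  = 4*x^4*sin(2*t/3)
  f_x(t,x)  = -24*x^3*cos(2*t/3)
  f_xx(t,x) = -72*x^2*cos(2*t/3)
Assemble drift = f_t + (1/2) f_xx = 4*x^2*(x^2*sin(2*t/3) - 9*cos(2*t/3)) and diffusion = f_x = -24*x^3*cos(2*t/3). Substituting x = B_t:
  d(-6*B_t^4*cos(2*t/3)) = (4*B_t^2*(B_t^2*sin(2*t/3) - 9*cos(2*t/3))) dt + (-24*B_t^3*cos(2*t/3)) dB_t.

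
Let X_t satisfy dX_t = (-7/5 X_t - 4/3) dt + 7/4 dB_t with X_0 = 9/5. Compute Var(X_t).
Var(X_t) = 35/32 - 35*exp(-14*t/5)/32

The variance V(t) = Var(X_t) satisfies V'(t) = 2 a V(t) + c^2 with V(0) = 0 (drift coefficient is linear in X, diffusion is constant). With a = -7/5, c = 7/4, the solution is
  V(t) = (c^2 / (2 a)) * (exp(2 a t) - 1)
       = ((7/4)^2 / (2*(-7/5))) * (exp((-14/5) t) - 1)
       = 35/32 - 35*exp(-14*t/5)/32.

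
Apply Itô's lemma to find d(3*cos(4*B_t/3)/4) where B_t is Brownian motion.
d(3*cos(4*B_t/3)/4) = (-2*cos(4*B_t/3)/3) dt + (-sin(4*B_t/3)) dB_t

Itô's formula for f(B_t) gives d f(B_t) = f'(B_t) dB_t + (1/2) f''(B_t) dt. Compute derivatives of f(x) = 3*cos(4*x/3)/4:
  f'(x)  = -sin(4*x/3)
  f''(x) = -4*cos(4*x/3)/3
Substitute x = B_t and multiply the f'' term by 1/2:
  drift     = (1/2) * (-4*cos(4*x/3)/3) evaluated at B_t = -2*cos(4*B_t/3)/3
  diffusion = (-sin(4*x/3)) evaluated at B_t = -sin(4*B_t/3)
Therefore d(3*cos(4*B_t/3)/4) = (-2*cos(4*B_t/3)/3) dt + (-sin(4*B_t/3)) dB_t.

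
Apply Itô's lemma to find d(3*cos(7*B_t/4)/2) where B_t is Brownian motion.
d(3*cos(7*B_t/4)/2) = (-147*cos(7*B_t/4)/64) dt + (-21*sin(7*B_t/4)/8) dB_t

Itô's formula for f(B_t) gives d f(B_t) = f'(B_t) dB_t + (1/2) f''(B_t) dt. Compute derivatives of f(x) = 3*cos(7*x/4)/2:
  f'(x)  = -21*sin(7*x/4)/8
  f''(x) = -147*cos(7*x/4)/32
Substitute x = B_t and multiply the f'' term by 1/2:
  drift     = (1/2) * (-147*cos(7*x/4)/32) evaluated at B_t = -147*cos(7*B_t/4)/64
  diffusion = (-21*sin(7*x/4)/8) evaluated at B_t = -21*sin(7*B_t/4)/8
Therefore d(3*cos(7*B_t/4)/2) = (-147*cos(7*B_t/4)/64) dt + (-21*sin(7*B_t/4)/8) dB_t.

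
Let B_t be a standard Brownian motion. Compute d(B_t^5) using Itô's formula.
d(B_t^5) = (10*B_t^3) dt + (5*B_t^4) dB_t

Itô's formula for f(B_t) gives d f(B_t) = f'(B_t) dB_t + (1/2) f''(B_t) dt. Compute derivatives of f(x) = x^5:
  f'(x)  = 5*x^4
  f''(x) = 20*x^3
Substitute x = B_t and multiply the f'' term by 1/2:
  drift     = (1/2) * (20*x^3) evaluated at B_t = 10*B_t^3
  diffusion = (5*x^4) evaluated at B_t = 5*B_t^4
Therefore d(B_t^5) = (10*B_t^3) dt + (5*B_t^4) dB_t.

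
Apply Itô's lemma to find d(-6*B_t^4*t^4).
d(-6*B_t^4*t^4) = (B_t^2*t^3*(-24*B_t^2 - 36*t)) dt + (-24*B_t^3*t^4) dB_t

Itô's formula for f(t, x): d f(t, B_t) = (f_t + (1/2) f_xx) dt + f_x dB_t. Compute partials of f(t, x) = -6*t^4*x^4:
  f_t(t,x)  = -24*t^3*x^4
  f_x(t,x)  = -24*t^4*x^3
  f_xx(t,x) = -72*t^4*x^2
Assemble drift = f_t + (1/2) f_xx = t^3*x^2*(-36*t - 24*x^2) and diffusion = f_x = -24*t^4*x^3. Substituting x = B_t:
  d(-6*B_t^4*t^4) = (B_t^2*t^3*(-24*B_t^2 - 36*t)) dt + (-24*B_t^3*t^4) dB_t.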